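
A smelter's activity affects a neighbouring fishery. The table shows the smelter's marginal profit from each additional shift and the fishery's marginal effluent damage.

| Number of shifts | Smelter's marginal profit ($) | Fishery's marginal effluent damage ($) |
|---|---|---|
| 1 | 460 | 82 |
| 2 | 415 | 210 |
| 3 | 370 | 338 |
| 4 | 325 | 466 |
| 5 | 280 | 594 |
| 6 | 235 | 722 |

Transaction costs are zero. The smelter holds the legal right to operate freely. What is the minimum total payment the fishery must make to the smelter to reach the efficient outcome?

$840

Left alone the smelter would choose level 6 (marginal profit stays positive).
Efficient level: k* = 3 (marginal profit ≥ marginal effluent damage through 3).
The fishery must at least cover the smelter's forgone profit from cutting 6→3: 325 + 280 + 235 = 840.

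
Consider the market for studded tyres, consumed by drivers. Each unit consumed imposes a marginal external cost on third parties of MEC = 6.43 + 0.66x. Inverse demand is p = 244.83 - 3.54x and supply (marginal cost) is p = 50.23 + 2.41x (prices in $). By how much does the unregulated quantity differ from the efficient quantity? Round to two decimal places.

Market equilibrium (private): 50.23 + 2.41x = 244.83 - 3.54x → x_m = 32.7059.
Social marginal benefit = demand − MEC = 238.40 - 4.20x.
Set SMB = MC: 238.40 - 4.20x = 50.23 + 2.41x → x* = 28.4675.
Gap = |32.7059 − 28.4675| = 4.2384.

4.24 units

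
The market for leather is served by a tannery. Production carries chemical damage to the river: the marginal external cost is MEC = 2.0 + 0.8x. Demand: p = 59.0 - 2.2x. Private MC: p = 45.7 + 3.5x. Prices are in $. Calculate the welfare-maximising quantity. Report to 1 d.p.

Social marginal cost = private MC + MEC = 47.7 + 4.3x.
Set SMC = demand: 47.7 + 4.3x = 59.0 - 2.2x → x* = 1.7385.

x* = 1.7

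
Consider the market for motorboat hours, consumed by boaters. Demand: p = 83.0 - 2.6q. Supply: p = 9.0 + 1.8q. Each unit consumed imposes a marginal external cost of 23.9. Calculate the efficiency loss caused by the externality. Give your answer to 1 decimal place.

DWL = 64.9

Market equilibrium (private): 9.0 + 1.8q = 83.0 - 2.6q → q_m = 16.8182.
Social marginal benefit = demand − MEC = 59.1 - 2.6q.
Set SMB = MC: 59.1 - 2.6q = 9.0 + 1.8q → q* = 11.3864.
Between q* and q_m the wedge MC − SMB runs linearly from 0 to MEC(q_m), so the loss is a triangle.
DWL = ½ × 5.4318 × 23.9000 = 64.9100.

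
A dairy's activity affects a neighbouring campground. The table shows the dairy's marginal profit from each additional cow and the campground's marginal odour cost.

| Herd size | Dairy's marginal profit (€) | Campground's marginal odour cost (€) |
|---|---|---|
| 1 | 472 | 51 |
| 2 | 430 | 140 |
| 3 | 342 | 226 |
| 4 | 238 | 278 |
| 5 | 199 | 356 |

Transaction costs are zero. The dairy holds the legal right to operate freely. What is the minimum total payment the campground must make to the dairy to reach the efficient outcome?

€437

Left alone the dairy would choose level 5 (marginal profit stays positive).
Efficient level: k* = 3 (marginal profit ≥ marginal odour cost through 3).
The campground must at least cover the dairy's forgone profit from cutting 5→3: 238 + 199 = 437.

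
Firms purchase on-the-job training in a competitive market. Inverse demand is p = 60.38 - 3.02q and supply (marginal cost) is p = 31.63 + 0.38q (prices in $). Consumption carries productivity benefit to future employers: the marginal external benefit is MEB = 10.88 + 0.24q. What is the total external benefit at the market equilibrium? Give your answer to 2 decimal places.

Market equilibrium (private): 31.63 + 0.38q = 60.38 - 3.02q → q_m = 8.4559.
Total external benefit = ∫₀^{q_m} (10.88 + 0.24q) dq = 10.88×8.4559 + ½×0.24×8.4559² = 100.5805.

$100.58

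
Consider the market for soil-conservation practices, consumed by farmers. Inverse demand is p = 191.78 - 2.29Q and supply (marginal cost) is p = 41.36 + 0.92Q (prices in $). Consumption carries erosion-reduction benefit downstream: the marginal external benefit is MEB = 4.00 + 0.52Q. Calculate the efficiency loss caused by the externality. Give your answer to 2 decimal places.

Market equilibrium (private): 41.36 + 0.92Q = 191.78 - 2.29Q → Q_m = 46.8598.
Social marginal benefit = demand + MEB = 195.78 - 1.77Q.
Set SMB = MC: 195.78 - 1.77Q = 41.36 + 0.92Q → Q* = 57.4052.
The loss is the area between SMB and MC from Q* to Q_m; with linear curves that's a triangle of height MEB(Q_m).
DWL = ½ × 10.5454 × 28.3671 = 149.5712.

DWL = $149.57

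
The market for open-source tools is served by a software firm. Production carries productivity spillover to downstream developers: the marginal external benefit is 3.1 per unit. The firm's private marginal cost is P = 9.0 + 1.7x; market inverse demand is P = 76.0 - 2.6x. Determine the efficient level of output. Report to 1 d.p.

Social marginal cost = private MC − MEB = 5.9 + 1.7x.
Set SMC = demand: 5.9 + 1.7x = 76.0 - 2.6x → x* = 16.3023.

x* = 16.3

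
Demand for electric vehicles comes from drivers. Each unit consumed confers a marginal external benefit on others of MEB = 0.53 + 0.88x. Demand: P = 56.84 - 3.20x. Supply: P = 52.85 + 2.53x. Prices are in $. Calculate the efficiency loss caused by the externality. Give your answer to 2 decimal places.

DWL = $0.13

Market equilibrium (private): 52.85 + 2.53x = 56.84 - 3.20x → x_m = 0.6963.
Social marginal benefit = demand + MEB = 57.37 - 2.32x.
Set SMB = MC: 57.37 - 2.32x = 52.85 + 2.53x → x* = 0.9320.
Between x* and x_m the wedge SMB − MC runs linearly from 0 to MEB(x_m), so the loss is a triangle.
DWL = ½ × 0.2357 × 1.1428 = 0.1347.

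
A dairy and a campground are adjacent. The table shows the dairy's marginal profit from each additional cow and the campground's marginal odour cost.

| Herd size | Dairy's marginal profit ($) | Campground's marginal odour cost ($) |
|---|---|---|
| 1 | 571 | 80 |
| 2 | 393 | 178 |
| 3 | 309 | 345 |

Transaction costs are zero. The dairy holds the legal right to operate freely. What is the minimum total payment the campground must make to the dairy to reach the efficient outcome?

Left alone the dairy would choose level 3 (marginal profit stays positive).
Efficient level: k* = 2 (marginal profit ≥ marginal odour cost through 2).
The campground must at least cover the dairy's forgone profit from cutting 3→2: 309 = 309.

$309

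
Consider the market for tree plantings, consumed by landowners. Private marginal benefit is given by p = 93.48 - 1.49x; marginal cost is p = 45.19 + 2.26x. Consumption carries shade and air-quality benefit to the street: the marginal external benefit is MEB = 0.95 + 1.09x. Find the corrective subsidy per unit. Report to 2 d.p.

subsidy = 21.13 per unit

Social marginal benefit = demand + MEB = 94.43 - 0.40x.
Set SMB = MC: 94.43 - 0.40x = 45.19 + 2.26x → x* = 18.5113.
The Pigouvian subsidy equals MEB at x*: 0.95 + 1.09×18.5113 = 21.1273.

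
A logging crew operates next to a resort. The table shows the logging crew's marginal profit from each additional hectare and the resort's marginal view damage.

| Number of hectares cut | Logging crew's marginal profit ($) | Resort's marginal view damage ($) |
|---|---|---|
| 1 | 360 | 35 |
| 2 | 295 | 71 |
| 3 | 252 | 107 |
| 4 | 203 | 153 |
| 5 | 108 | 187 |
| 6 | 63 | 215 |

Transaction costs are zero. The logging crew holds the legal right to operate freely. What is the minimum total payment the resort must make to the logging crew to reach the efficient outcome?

Left alone the logging crew would choose level 6 (marginal profit stays positive).
Efficient level: k* = 4 (marginal profit ≥ marginal view damage through 4).
The resort must at least cover the logging crew's forgone profit from cutting 6→4: 108 + 63 = 171.

$171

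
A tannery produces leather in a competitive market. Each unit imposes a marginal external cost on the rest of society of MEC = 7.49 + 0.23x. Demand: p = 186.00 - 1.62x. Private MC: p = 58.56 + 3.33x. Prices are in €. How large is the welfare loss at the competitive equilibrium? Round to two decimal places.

Market equilibrium (private): 58.56 + 3.33x = 186.00 - 1.62x → x_m = 25.7455.
Social marginal cost = private MC + MEC = 66.05 + 3.56x.
Set SMC = demand: 66.05 + 3.56x = 186.00 - 1.62x → x* = 23.1564.
The loss is the area between SMC and demand from x* to x_m; with linear curves that's a triangle of height MEC(x_m).
DWL = ½ × 2.5891 × 13.4115 = 17.3619.

DWL = €17.36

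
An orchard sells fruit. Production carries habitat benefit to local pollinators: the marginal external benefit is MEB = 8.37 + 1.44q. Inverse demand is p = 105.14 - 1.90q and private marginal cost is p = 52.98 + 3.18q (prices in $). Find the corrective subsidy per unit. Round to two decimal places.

subsidy = $32.32 per unit

Social marginal cost = private MC − MEB = 44.61 + 1.74q.
Set SMC = demand: 44.61 + 1.74q = 105.14 - 1.90q → q* = 16.6291.
The Pigouvian subsidy equals MEB at q*: 8.37 + 1.44×16.6291 = 32.3159.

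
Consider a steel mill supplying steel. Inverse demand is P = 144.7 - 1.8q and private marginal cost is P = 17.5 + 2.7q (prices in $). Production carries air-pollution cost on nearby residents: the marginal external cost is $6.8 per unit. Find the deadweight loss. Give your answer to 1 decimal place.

Market equilibrium (private): 17.5 + 2.7q = 144.7 - 1.8q → q_m = 28.2667.
Social marginal cost = private MC + MEC = 24.3 + 2.7q.
Set SMC = demand: 24.3 + 2.7q = 144.7 - 1.8q → q* = 26.7556.
Between q* and q_m the wedge SMC − demand runs linearly from 0 to MEC(q_m), so the loss is a triangle.
DWL = ½ × 1.5111 × 6.8000 = 5.1377.

DWL = $5.1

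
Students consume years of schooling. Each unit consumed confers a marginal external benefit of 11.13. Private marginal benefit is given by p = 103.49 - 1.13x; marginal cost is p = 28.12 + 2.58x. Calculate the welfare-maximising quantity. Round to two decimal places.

x* = 23.32

Social marginal benefit = demand + MEB = 114.62 - 1.13x.
Set SMB = MC: 114.62 - 1.13x = 28.12 + 2.58x → x* = 23.3154.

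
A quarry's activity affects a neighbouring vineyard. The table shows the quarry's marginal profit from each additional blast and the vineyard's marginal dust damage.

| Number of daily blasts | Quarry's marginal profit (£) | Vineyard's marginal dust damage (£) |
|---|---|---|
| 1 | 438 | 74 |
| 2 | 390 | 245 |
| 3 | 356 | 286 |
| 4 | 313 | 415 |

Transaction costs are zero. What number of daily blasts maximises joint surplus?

Bargaining reaches the level where marginal profit last exceeds marginal dust damage.
That holds through level 3 (356 ≥ 286) but not at 4 (313 < 415).

3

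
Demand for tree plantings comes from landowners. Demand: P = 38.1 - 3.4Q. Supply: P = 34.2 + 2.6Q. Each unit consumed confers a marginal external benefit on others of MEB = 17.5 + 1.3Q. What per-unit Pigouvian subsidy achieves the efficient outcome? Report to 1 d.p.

subsidy = 23.4 per unit

Social marginal benefit = demand + MEB = 55.6 - 2.1Q.
Set SMB = MC: 55.6 - 2.1Q = 34.2 + 2.6Q → Q* = 4.5532.
The Pigouvian subsidy equals MEB at Q*: 17.5 + 1.3×4.5532 = 23.4192.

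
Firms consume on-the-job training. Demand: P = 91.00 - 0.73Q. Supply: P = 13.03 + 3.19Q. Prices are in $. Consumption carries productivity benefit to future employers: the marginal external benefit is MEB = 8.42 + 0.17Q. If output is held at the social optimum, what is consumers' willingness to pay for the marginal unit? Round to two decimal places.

Social marginal benefit = demand + MEB = 99.42 - 0.56Q.
Set SMB = MC: 99.42 - 0.56Q = 13.03 + 3.19Q → Q* = 23.0373.
Consumer price on the demand curve at Q*: 91.00 − 0.73×23.0373 = 74.1828.

P = $74.18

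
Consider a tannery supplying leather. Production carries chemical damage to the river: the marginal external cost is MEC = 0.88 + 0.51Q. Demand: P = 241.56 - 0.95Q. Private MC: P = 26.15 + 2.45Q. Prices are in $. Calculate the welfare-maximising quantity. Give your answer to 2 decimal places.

Social marginal cost = private MC + MEC = 27.03 + 2.96Q.
Set SMC = demand: 27.03 + 2.96Q = 241.56 - 0.95Q → Q* = 54.8670.

Q* = 54.87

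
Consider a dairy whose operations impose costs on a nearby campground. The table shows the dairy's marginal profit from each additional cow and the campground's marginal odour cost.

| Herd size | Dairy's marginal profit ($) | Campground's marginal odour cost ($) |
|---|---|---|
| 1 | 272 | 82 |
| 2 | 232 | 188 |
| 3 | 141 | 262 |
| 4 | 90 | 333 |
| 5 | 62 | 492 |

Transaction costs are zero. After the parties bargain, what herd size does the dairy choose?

Bargaining reaches the level where marginal profit last exceeds marginal odour cost.
That holds through level 2 (232 ≥ 188) but not at 3 (141 < 262).

2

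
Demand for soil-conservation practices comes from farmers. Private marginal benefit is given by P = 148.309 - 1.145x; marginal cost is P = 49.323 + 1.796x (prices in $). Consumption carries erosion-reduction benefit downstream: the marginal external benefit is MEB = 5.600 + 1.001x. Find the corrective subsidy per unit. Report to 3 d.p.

Social marginal benefit = demand + MEB = 153.909 - 0.144x.
Set SMB = MC: 153.909 - 0.144x = 49.323 + 1.796x → x* = 53.9103.
The Pigouvian subsidy equals MEB at x*: 5.600 + 1.001×53.9103 = 59.5642.

subsidy = $59.564 per unit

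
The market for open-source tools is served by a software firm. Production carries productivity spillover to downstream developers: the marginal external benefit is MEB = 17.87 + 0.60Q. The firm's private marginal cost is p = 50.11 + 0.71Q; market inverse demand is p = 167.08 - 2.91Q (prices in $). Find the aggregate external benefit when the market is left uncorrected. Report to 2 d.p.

Market equilibrium (private): 50.11 + 0.71Q = 167.08 - 2.91Q → Q_m = 32.3122.
Total external benefit = ∫₀^{Q_m} (17.87 + 0.60Q) dQ = 17.87×32.3122 + ½×0.60×32.3122² = 890.6425.

$890.64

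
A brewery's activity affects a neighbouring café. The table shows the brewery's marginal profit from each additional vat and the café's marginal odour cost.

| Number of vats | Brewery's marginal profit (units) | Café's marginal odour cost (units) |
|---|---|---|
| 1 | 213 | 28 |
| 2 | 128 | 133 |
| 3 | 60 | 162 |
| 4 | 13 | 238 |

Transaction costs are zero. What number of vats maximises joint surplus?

1

Bargaining reaches the level where marginal profit last exceeds marginal odour cost.
That holds through level 1 (213 ≥ 28) but not at 2 (128 < 133).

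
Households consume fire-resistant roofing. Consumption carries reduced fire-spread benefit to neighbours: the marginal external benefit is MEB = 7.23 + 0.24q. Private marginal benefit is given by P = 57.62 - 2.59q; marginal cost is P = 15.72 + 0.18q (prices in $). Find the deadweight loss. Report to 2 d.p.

Market equilibrium (private): 15.72 + 0.18q = 57.62 - 2.59q → q_m = 15.1264.
Social marginal benefit = demand + MEB = 64.85 - 2.35q.
Set SMB = MC: 64.85 - 2.35q = 15.72 + 0.18q → q* = 19.4190.
The loss is the area between SMB and MC from q* to q_m; with linear curves that's a triangle of height MEB(q_m).
DWL = ½ × 4.2926 × 10.8603 = 23.3095.

DWL = $23.31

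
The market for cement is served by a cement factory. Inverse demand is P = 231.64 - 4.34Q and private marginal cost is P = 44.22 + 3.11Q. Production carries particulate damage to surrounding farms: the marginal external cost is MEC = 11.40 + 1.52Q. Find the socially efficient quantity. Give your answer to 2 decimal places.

Q* = 19.62

Social marginal cost = private MC + MEC = 55.62 + 4.63Q.
Set SMC = demand: 55.62 + 4.63Q = 231.64 - 4.34Q → Q* = 19.6232.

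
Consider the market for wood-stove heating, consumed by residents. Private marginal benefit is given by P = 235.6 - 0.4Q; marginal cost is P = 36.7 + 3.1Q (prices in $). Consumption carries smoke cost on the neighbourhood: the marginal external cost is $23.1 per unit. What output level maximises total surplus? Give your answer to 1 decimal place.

Q* = 50.2

Social marginal benefit = demand − MEC = 212.5 - 0.4Q.
Set SMB = MC: 212.5 - 0.4Q = 36.7 + 3.1Q → Q* = 50.2286.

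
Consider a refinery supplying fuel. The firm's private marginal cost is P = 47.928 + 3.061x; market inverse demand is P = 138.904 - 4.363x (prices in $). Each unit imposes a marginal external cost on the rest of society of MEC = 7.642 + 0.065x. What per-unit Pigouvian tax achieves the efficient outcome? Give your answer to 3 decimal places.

tax = $8.365 per unit

Social marginal cost = private MC + MEC = 55.570 + 3.126x.
Set SMC = demand: 55.570 + 3.126x = 138.904 - 4.363x → x* = 11.1275.
The Pigouvian tax equals MEC at x*: 7.642 + 0.065×11.1275 = 8.3653.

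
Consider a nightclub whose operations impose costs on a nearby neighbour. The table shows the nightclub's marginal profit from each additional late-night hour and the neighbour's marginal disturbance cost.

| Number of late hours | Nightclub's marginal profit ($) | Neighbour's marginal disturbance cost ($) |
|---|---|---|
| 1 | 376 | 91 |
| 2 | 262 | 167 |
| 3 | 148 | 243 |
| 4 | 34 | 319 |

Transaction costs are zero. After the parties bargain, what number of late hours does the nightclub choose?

2

Bargaining reaches the level where marginal profit last exceeds marginal disturbance cost.
That holds through level 2 (262 ≥ 167) but not at 3 (148 < 243).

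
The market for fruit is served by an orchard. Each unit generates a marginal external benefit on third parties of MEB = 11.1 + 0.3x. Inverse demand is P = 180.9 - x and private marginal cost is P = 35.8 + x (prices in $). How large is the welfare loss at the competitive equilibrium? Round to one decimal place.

DWL = $317.7

Market equilibrium (private): 35.8 + x = 180.9 - x → x_m = 72.5500.
Social marginal cost = private MC − MEB = 24.7 + 0.7x.
Set SMC = demand: 24.7 + 0.7x = 180.9 - x → x* = 91.8824.
Between x* and x_m the wedge demand − SMC runs linearly from 0 to MEB(x_m), so the loss is a triangle.
DWL = ½ × 19.3324 × 32.8650 = 317.6797.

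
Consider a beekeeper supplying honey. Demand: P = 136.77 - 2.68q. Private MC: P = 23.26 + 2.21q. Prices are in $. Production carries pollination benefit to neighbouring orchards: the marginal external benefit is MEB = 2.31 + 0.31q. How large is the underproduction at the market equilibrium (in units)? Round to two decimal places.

Market equilibrium (private): 23.26 + 2.21q = 136.77 - 2.68q → q_m = 23.2127.
Social marginal cost = private MC − MEB = 20.95 + 1.90q.
Set SMC = demand: 20.95 + 1.90q = 136.77 - 2.68q → q* = 25.2882.
Gap = |23.2127 − 25.2882| = 2.0755.

2.08 units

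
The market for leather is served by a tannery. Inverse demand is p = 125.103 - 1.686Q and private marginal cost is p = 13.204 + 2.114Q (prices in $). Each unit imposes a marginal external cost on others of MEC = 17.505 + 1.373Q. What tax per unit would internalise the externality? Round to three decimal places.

tax = $42.559 per unit

Social marginal cost = private MC + MEC = 30.709 + 3.487Q.
Set SMC = demand: 30.709 + 3.487Q = 125.103 - 1.686Q → Q* = 18.2474.
The Pigouvian tax equals MEC at Q*: 17.505 + 1.373×18.2474 = 42.5587.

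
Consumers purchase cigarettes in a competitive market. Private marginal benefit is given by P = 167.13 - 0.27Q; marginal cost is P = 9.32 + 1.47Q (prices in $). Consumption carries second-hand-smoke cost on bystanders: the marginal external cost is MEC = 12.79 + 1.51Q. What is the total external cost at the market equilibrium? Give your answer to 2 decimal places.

$7370.36

Market equilibrium (private): 9.32 + 1.47Q = 167.13 - 0.27Q → Q_m = 90.6954.
Total external cost = ∫₀^{Q_m} (12.79 + 1.51Q) dQ = 12.79×90.6954 + ½×1.51×90.6954² = 7370.3641.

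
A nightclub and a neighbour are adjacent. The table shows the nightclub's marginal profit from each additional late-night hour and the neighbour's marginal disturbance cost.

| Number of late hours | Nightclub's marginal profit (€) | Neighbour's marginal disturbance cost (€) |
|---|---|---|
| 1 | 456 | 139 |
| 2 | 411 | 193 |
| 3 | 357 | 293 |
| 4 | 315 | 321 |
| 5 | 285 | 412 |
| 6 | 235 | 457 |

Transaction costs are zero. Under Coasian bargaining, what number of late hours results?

Bargaining reaches the level where marginal profit last exceeds marginal disturbance cost.
That holds through level 3 (357 ≥ 293) but not at 4 (315 < 321).

3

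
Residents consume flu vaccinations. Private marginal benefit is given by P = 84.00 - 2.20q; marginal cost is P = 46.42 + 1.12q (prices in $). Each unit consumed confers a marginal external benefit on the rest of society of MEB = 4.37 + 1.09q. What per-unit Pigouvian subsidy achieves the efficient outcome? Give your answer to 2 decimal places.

subsidy = $24.87 per unit

Social marginal benefit = demand + MEB = 88.37 - 1.11q.
Set SMB = MC: 88.37 - 1.11q = 46.42 + 1.12q → q* = 18.8117.
The Pigouvian subsidy equals MEB at q*: 4.37 + 1.09×18.8117 = 24.8748.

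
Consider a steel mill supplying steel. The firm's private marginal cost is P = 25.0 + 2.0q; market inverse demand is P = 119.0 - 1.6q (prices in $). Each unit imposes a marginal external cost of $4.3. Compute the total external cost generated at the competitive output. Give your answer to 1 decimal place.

Market equilibrium (private): 25.0 + 2.0q = 119.0 - 1.6q → q_m = 26.1111.
Total external cost = MEC × q_m = 4.3 × 26.1111 = 112.2777.

$112.3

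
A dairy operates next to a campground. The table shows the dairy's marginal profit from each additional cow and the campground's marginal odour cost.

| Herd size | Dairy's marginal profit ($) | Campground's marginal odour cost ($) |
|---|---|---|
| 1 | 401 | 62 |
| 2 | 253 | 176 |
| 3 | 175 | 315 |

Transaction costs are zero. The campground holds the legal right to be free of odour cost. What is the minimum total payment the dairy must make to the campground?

Efficient level: marginal profit ≥ marginal odour cost through level 2, so k* = 2.
With the campground holding the right, the dairy must at least compensate total damage at k*: 62 + 176 = 238.

$238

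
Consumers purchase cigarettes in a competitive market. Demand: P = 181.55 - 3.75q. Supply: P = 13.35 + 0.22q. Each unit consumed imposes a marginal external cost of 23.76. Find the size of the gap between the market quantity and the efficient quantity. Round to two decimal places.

Market equilibrium (private): 13.35 + 0.22q = 181.55 - 3.75q → q_m = 42.3678.
Social marginal benefit = demand − MEC = 157.79 - 3.75q.
Set SMB = MC: 157.79 - 3.75q = 13.35 + 0.22q → q* = 36.3829.
Gap = |42.3678 − 36.3829| = 5.9849.

5.98 units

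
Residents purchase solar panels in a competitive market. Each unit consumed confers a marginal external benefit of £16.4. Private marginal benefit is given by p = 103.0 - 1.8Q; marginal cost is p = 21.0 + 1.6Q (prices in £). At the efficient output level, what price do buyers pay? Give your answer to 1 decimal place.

Social marginal benefit = demand + MEB = 119.4 - 1.8Q.
Set SMB = MC: 119.4 - 1.8Q = 21.0 + 1.6Q → Q* = 28.9412.
Consumer price on the demand curve at Q*: 103.0 − 1.8×28.9412 = 50.9058.

P = £50.9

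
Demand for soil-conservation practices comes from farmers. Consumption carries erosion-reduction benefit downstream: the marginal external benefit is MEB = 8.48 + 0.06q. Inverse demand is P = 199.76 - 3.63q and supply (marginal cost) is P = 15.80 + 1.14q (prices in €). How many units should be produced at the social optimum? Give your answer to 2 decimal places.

q* = 40.86

Social marginal benefit = demand + MEB = 208.24 - 3.57q.
Set SMB = MC: 208.24 - 3.57q = 15.80 + 1.14q → q* = 40.8577.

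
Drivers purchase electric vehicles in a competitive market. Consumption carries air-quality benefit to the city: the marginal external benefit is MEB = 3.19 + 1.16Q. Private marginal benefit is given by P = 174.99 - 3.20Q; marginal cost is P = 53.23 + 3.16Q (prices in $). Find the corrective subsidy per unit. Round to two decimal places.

subsidy = $31.06 per unit

Social marginal benefit = demand + MEB = 178.18 - 2.04Q.
Set SMB = MC: 178.18 - 2.04Q = 53.23 + 3.16Q → Q* = 24.0288.
The Pigouvian subsidy equals MEB at Q*: 3.19 + 1.16×24.0288 = 31.0634.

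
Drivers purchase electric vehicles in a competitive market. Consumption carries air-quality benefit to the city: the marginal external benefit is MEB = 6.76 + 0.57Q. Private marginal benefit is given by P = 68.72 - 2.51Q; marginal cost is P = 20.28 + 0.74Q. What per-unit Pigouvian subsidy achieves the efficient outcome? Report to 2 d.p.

Social marginal benefit = demand + MEB = 75.48 - 1.94Q.
Set SMB = MC: 75.48 - 1.94Q = 20.28 + 0.74Q → Q* = 20.5970.
The Pigouvian subsidy equals MEB at Q*: 6.76 + 0.57×20.5970 = 18.5003.

subsidy = 18.50 per unit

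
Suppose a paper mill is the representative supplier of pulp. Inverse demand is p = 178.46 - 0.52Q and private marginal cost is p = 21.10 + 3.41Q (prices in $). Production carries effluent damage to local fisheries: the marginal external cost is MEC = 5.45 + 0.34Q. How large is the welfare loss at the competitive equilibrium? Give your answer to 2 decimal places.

Market equilibrium (private): 21.10 + 3.41Q = 178.46 - 0.52Q → Q_m = 40.0407.
Social marginal cost = private MC + MEC = 26.55 + 3.75Q.
Set SMC = demand: 26.55 + 3.75Q = 178.46 - 0.52Q → Q* = 35.5761.
Between Q* and Q_m the wedge SMC − demand runs linearly from 0 to MEC(Q_m), so the loss is a triangle.
DWL = ½ × 4.4646 × 19.0638 = 42.5561.

DWL = $42.56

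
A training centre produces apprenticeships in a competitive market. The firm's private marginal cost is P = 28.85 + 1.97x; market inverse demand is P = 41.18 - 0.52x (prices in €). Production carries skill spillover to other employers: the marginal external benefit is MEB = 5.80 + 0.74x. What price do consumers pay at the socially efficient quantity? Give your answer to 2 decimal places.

P = €35.79

Social marginal cost = private MC − MEB = 23.05 + 1.23x.
Set SMC = demand: 23.05 + 1.23x = 41.18 - 0.52x → x* = 10.3600.
Consumer price on the demand curve at x*: 41.18 − 0.52×10.3600 = 35.7928.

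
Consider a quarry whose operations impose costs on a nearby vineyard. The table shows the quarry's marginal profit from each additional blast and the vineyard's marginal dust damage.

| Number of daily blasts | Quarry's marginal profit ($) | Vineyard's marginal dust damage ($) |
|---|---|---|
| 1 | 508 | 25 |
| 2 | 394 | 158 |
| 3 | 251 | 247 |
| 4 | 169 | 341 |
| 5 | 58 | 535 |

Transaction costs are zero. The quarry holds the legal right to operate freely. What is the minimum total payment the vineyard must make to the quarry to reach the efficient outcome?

Left alone the quarry would choose level 5 (marginal profit stays positive).
Efficient level: k* = 3 (marginal profit ≥ marginal dust damage through 3).
The vineyard must at least cover the quarry's forgone profit from cutting 5→3: 169 + 58 = 227.

$227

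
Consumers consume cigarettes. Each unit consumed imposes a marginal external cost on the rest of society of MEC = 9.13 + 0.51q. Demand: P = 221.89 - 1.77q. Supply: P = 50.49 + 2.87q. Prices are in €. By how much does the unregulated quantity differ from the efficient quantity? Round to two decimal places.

5.43 units

Market equilibrium (private): 50.49 + 2.87q = 221.89 - 1.77q → q_m = 36.9397.
Social marginal benefit = demand − MEC = 212.76 - 2.28q.
Set SMB = MC: 212.76 - 2.28q = 50.49 + 2.87q → q* = 31.5087.
Gap = |36.9397 − 31.5087| = 5.4310.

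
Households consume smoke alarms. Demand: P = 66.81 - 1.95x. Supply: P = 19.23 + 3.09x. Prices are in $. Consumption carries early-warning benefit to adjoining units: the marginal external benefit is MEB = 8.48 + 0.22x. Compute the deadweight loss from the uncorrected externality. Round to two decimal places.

DWL = $11.56

Market equilibrium (private): 19.23 + 3.09x = 66.81 - 1.95x → x_m = 9.4405.
Social marginal benefit = demand + MEB = 75.29 - 1.73x.
Set SMB = MC: 75.29 - 1.73x = 19.23 + 3.09x → x* = 11.6307.
The loss is the area between SMB and MC from x* to x_m; with linear curves that's a triangle of height MEB(x_m).
DWL = ½ × 2.1902 × 10.5569 = 11.5609.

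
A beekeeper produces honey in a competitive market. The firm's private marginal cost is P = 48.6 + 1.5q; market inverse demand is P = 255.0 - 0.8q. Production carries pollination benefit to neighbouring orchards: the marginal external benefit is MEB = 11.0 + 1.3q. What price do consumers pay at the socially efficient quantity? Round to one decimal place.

Social marginal cost = private MC − MEB = 37.6 + 0.2q.
Set SMC = demand: 37.6 + 0.2q = 255.0 - 0.8q → q* = 217.4000.
Consumer price on the demand curve at q*: 255.0 − 0.8×217.4000 = 81.0800.

P = 81.1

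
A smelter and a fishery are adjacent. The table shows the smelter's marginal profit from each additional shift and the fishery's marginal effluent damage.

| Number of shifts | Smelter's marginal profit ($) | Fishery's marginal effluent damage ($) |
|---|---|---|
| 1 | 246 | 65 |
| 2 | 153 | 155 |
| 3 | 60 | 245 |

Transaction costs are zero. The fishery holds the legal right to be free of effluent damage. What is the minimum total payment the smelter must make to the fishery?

$65

Efficient level: marginal profit ≥ marginal effluent damage through level 1, so k* = 1.
With the fishery holding the right, the smelter must at least compensate total damage at k*: 65 = 65.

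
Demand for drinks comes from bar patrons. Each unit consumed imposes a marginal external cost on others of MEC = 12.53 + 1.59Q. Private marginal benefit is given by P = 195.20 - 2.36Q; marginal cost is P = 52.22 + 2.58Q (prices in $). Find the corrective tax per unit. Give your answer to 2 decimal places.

Social marginal benefit = demand − MEC = 182.67 - 3.95Q.
Set SMB = MC: 182.67 - 3.95Q = 52.22 + 2.58Q → Q* = 19.9770.
The Pigouvian tax equals MEC at Q*: 12.53 + 1.59×19.9770 = 44.2934.

tax = $44.29 per unit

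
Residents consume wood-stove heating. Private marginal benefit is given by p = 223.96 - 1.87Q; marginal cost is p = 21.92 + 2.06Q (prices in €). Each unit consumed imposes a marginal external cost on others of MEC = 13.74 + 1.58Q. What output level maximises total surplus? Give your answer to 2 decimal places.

Q* = 34.17

Social marginal benefit = demand − MEC = 210.22 - 3.45Q.
Set SMB = MC: 210.22 - 3.45Q = 21.92 + 2.06Q → Q* = 34.1742.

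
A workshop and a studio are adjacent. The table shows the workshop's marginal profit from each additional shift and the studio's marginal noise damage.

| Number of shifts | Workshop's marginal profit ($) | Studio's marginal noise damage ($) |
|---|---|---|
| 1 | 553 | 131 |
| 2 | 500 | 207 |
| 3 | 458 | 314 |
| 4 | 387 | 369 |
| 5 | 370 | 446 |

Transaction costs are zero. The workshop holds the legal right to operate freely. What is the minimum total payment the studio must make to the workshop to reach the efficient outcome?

$370

Left alone the workshop would choose level 5 (marginal profit stays positive).
Efficient level: k* = 4 (marginal profit ≥ marginal noise damage through 4).
The studio must at least cover the workshop's forgone profit from cutting 5→4: 370 = 370.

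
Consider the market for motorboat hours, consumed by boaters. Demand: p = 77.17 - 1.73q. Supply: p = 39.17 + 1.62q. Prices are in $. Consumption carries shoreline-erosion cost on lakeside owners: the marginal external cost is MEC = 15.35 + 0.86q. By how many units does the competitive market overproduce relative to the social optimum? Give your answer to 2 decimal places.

5.96 units

Market equilibrium (private): 39.17 + 1.62q = 77.17 - 1.73q → q_m = 11.3433.
Social marginal benefit = demand − MEC = 61.82 - 2.59q.
Set SMB = MC: 61.82 - 2.59q = 39.17 + 1.62q → q* = 5.3800.
Gap = |11.3433 − 5.3800| = 5.9633.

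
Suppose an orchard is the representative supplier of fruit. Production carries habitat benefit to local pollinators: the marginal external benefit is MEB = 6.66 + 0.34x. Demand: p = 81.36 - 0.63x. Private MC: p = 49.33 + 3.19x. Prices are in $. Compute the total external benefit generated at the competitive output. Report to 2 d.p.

Market equilibrium (private): 49.33 + 3.19x = 81.36 - 0.63x → x_m = 8.3848.
Total external benefit = ∫₀^{x_m} (6.66 + 0.34x) dx = 6.66×8.3848 + ½×0.34×8.3848² = 67.7946.

$67.79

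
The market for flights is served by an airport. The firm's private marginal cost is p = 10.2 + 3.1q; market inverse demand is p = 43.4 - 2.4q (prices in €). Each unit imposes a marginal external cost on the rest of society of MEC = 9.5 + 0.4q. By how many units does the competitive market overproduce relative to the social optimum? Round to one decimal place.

2.0 units

Market equilibrium (private): 10.2 + 3.1q = 43.4 - 2.4q → q_m = 6.0364.
Social marginal cost = private MC + MEC = 19.7 + 3.5q.
Set SMC = demand: 19.7 + 3.5q = 43.4 - 2.4q → q* = 4.0169.
Gap = |6.0364 − 4.0169| = 2.0195.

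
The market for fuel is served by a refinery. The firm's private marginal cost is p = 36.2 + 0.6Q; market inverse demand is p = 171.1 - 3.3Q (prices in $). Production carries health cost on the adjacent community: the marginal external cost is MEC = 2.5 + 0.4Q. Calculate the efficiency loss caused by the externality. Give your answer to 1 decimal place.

Market equilibrium (private): 36.2 + 0.6Q = 171.1 - 3.3Q → Q_m = 34.5897.
Social marginal cost = private MC + MEC = 38.7 + Q.
Set SMC = demand: 38.7 + Q = 171.1 - 3.3Q → Q* = 30.7907.
Between Q* and Q_m the wedge SMC − demand runs linearly from 0 to MEC(Q_m), so the loss is a triangle.
DWL = ½ × 3.7990 × 16.3359 = 31.0300.

DWL = $31.0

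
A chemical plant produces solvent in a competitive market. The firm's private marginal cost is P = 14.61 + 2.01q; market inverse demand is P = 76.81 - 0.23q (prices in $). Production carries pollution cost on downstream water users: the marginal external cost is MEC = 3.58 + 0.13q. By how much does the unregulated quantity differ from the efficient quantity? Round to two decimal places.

Market equilibrium (private): 14.61 + 2.01q = 76.81 - 0.23q → q_m = 27.7679.
Social marginal cost = private MC + MEC = 18.19 + 2.14q.
Set SMC = demand: 18.19 + 2.14q = 76.81 - 0.23q → q* = 24.7342.
Gap = |27.7679 − 24.7342| = 3.0337.

3.03 units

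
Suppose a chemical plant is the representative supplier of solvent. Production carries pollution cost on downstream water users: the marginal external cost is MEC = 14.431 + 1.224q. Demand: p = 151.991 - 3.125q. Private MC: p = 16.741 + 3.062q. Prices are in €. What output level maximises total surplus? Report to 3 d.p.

q* = 16.303

Social marginal cost = private MC + MEC = 31.172 + 4.286q.
Set SMC = demand: 31.172 + 4.286q = 151.991 - 3.125q → q* = 16.3027.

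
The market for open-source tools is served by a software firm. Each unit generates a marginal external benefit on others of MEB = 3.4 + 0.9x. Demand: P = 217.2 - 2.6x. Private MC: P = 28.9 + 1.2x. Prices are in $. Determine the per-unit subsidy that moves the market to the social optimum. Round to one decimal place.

subsidy = $62.9 per unit

Social marginal cost = private MC − MEB = 25.5 + 0.3x.
Set SMC = demand: 25.5 + 0.3x = 217.2 - 2.6x → x* = 66.1034.
The Pigouvian subsidy equals MEB at x*: 3.4 + 0.9×66.1034 = 62.8931.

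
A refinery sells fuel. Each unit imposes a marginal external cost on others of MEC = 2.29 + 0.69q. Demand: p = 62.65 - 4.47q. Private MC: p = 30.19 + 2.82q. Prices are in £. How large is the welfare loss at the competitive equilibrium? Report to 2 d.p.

DWL = £1.80

Market equilibrium (private): 30.19 + 2.82q = 62.65 - 4.47q → q_m = 4.4527.
Social marginal cost = private MC + MEC = 32.48 + 3.51q.
Set SMC = demand: 32.48 + 3.51q = 62.65 - 4.47q → q* = 3.7807.
The welfare-loss triangle has base |q_m − q*| and height MEC(q_m) (the vertical gap between SMC and demand is zero at q* and MEC at q_m).
DWL = ½ × 0.6720 × 5.3623 = 1.8017.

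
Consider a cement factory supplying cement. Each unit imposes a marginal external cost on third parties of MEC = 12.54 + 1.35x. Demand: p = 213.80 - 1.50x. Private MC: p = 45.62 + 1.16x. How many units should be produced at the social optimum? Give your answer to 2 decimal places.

Social marginal cost = private MC + MEC = 58.16 + 2.51x.
Set SMC = demand: 58.16 + 2.51x = 213.80 - 1.50x → x* = 38.8130.

x* = 38.81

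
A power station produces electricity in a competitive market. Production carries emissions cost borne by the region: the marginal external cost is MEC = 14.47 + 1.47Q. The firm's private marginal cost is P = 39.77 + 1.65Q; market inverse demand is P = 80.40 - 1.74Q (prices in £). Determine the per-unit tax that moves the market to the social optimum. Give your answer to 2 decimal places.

tax = £22.38 per unit

Social marginal cost = private MC + MEC = 54.24 + 3.12Q.
Set SMC = demand: 54.24 + 3.12Q = 80.40 - 1.74Q → Q* = 5.3827.
The Pigouvian tax equals MEC at Q*: 14.47 + 1.47×5.3827 = 22.3826.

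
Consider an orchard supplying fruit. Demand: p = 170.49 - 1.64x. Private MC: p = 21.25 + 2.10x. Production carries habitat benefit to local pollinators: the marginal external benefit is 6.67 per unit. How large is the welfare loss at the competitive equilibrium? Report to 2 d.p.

Market equilibrium (private): 21.25 + 2.10x = 170.49 - 1.64x → x_m = 39.9037.
Social marginal cost = private MC − MEB = 14.58 + 2.10x.
Set SMC = demand: 14.58 + 2.10x = 170.49 - 1.64x → x* = 41.6872.
The welfare-loss triangle has base |x_m − x*| and height MEB(x_m) (the vertical gap between SMC and demand is zero at x* and MEB at x_m).
DWL = ½ × 1.7835 × 6.6700 = 5.9480.

DWL = 5.95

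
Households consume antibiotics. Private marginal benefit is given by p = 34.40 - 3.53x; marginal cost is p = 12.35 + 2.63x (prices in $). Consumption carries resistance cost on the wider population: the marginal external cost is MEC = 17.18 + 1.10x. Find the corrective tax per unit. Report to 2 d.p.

tax = $17.92 per unit

Social marginal benefit = demand − MEC = 17.22 - 4.63x.
Set SMB = MC: 17.22 - 4.63x = 12.35 + 2.63x → x* = 0.6708.
The Pigouvian tax equals MEC at x*: 17.18 + 1.10×0.6708 = 17.9179.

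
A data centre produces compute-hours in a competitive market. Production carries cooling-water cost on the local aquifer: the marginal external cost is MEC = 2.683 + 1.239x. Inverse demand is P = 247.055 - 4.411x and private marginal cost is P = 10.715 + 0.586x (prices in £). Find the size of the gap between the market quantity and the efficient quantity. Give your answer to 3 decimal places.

9.827 units

Market equilibrium (private): 10.715 + 0.586x = 247.055 - 4.411x → x_m = 47.2964.
Social marginal cost = private MC + MEC = 13.398 + 1.825x.
Set SMC = demand: 13.398 + 1.825x = 247.055 - 4.411x → x* = 37.4691.
Gap = |47.2964 − 37.4691| = 9.8273.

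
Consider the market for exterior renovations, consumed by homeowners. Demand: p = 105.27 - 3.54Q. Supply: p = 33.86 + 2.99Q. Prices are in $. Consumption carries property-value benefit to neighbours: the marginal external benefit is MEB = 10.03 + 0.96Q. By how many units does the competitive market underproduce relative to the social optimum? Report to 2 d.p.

Market equilibrium (private): 33.86 + 2.99Q = 105.27 - 3.54Q → Q_m = 10.9357.
Social marginal benefit = demand + MEB = 115.30 - 2.58Q.
Set SMB = MC: 115.30 - 2.58Q = 33.86 + 2.99Q → Q* = 14.6212.
Gap = |10.9357 − 14.6212| = 3.6855.

3.69 units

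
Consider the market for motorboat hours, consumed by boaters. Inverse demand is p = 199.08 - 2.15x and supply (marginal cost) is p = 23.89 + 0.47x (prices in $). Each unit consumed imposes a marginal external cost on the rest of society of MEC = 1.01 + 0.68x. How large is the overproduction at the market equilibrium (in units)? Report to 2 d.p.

14.08 units

Market equilibrium (private): 23.89 + 0.47x = 199.08 - 2.15x → x_m = 66.8664.
Social marginal benefit = demand − MEC = 198.07 - 2.83x.
Set SMB = MC: 198.07 - 2.83x = 23.89 + 0.47x → x* = 52.7818.
Gap = |66.8664 − 52.7818| = 14.0846.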